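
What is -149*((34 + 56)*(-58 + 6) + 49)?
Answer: 690019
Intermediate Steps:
-149*((34 + 56)*(-58 + 6) + 49) = -149*(90*(-52) + 49) = -149*(-4680 + 49) = -149*(-4631) = 690019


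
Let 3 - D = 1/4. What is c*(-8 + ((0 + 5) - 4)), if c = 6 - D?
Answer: -91/4 ≈ -22.750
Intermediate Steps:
D = 11/4 (D = 3 - 1/4 = 3 - 1*¼ = 3 - ¼ = 11/4 ≈ 2.7500)
c = 13/4 (c = 6 - 1*11/4 = 6 - 11/4 = 13/4 ≈ 3.2500)
c*(-8 + ((0 + 5) - 4)) = 13*(-8 + ((0 + 5) - 4))/4 = 13*(-8 + (5 - 4))/4 = 13*(-8 + 1)/4 = (13/4)*(-7) = -91/4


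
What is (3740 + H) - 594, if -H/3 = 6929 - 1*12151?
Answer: 18812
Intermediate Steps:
H = 15666 (H = -3*(6929 - 1*12151) = -3*(6929 - 12151) = -3*(-5222) = 15666)
(3740 + H) - 594 = (3740 + 15666) - 594 = 19406 - 594 = 18812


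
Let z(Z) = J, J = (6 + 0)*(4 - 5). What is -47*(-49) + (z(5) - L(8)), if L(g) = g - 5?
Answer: 2294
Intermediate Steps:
L(g) = -5 + g
J = -6 (J = 6*(-1) = -6)
z(Z) = -6
-47*(-49) + (z(5) - L(8)) = -47*(-49) + (-6 - (-5 + 8)) = 2303 + (-6 - 1*3) = 2303 + (-6 - 3) = 2303 - 9 = 2294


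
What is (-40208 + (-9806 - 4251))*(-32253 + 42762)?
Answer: -570270885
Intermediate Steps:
(-40208 + (-9806 - 4251))*(-32253 + 42762) = (-40208 - 14057)*10509 = -54265*10509 = -570270885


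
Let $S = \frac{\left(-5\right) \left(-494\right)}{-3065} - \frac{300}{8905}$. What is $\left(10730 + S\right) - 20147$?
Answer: $- \frac{10281954595}{1091753} \approx -9417.8$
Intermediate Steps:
$S = - \frac{916594}{1091753}$ ($S = 2470 \left(- \frac{1}{3065}\right) - \frac{60}{1781} = - \frac{494}{613} - \frac{60}{1781} = - \frac{916594}{1091753} \approx -0.83956$)
$\left(10730 + S\right) - 20147 = \left(10730 - \frac{916594}{1091753}\right) - 20147 = \frac{11713593096}{1091753} - 20147 = - \frac{10281954595}{1091753}$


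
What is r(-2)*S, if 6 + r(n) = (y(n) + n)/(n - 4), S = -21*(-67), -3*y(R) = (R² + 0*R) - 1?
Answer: -15477/2 ≈ -7738.5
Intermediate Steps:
y(R) = ⅓ - R²/3 (y(R) = -((R² + 0*R) - 1)/3 = -((R² + 0) - 1)/3 = -(R² - 1)/3 = -(-1 + R²)/3 = ⅓ - R²/3)
S = 1407
r(n) = -6 + (⅓ + n - n²/3)/(-4 + n) (r(n) = -6 + ((⅓ - n²/3) + n)/(n - 4) = -6 + (⅓ + n - n²/3)/(-4 + n))
r(-2)*S = ((73 - 1*(-2)² - 15*(-2))/(3*(-4 - 2)))*1407 = ((⅓)*(73 - 1*4 + 30)/(-6))*1407 = ((⅓)*(-⅙)*(73 - 4 + 30))*1407 = ((⅓)*(-⅙)*99)*1407 = -11/2*1407 = -15477/2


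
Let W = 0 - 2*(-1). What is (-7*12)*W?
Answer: -168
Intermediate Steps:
W = 2 (W = 0 + 2 = 2)
(-7*12)*W = -7*12*2 = -84*2 = -168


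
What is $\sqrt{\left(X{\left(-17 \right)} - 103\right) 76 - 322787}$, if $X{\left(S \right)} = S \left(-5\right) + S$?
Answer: $i \sqrt{325447} \approx 570.48 i$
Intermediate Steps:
$X{\left(S \right)} = - 4 S$ ($X{\left(S \right)} = - 5 S + S = - 4 S$)
$\sqrt{\left(X{\left(-17 \right)} - 103\right) 76 - 322787} = \sqrt{\left(\left(-4\right) \left(-17\right) - 103\right) 76 - 322787} = \sqrt{\left(68 - 103\right) 76 - 322787} = \sqrt{\left(-35\right) 76 - 322787} = \sqrt{-2660 - 322787} = \sqrt{-325447} = i \sqrt{325447}$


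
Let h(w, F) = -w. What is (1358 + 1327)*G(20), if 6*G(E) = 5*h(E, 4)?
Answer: -44750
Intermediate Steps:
G(E) = -5*E/6 (G(E) = (5*(-E))/6 = (-5*E)/6 = -5*E/6)
(1358 + 1327)*G(20) = (1358 + 1327)*(-5/6*20) = 2685*(-50/3) = -44750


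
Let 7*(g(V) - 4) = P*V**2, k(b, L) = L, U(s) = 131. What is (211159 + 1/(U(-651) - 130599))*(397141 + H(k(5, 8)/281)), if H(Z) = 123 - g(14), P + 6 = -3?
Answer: 2737813456820358/32617 ≈ 8.3938e+10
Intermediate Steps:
P = -9 (P = -6 - 3 = -9)
g(V) = 4 - 9*V**2/7 (g(V) = 4 + (-9*V**2)/7 = 4 - 9*V**2/7)
H(Z) = 371 (H(Z) = 123 - (4 - 9/7*14**2) = 123 - (4 - 9/7*196) = 123 - (4 - 252) = 123 - 1*(-248) = 123 + 248 = 371)
(211159 + 1/(U(-651) - 130599))*(397141 + H(k(5, 8)/281)) = (211159 + 1/(131 - 130599))*(397141 + 371) = (211159 + 1/(-130468))*397512 = (211159 - 1/130468)*397512 = (27549492411/130468)*397512 = 2737813456820358/32617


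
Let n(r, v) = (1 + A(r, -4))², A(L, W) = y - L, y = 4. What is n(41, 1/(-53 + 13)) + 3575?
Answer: 4871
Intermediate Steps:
A(L, W) = 4 - L
n(r, v) = (5 - r)² (n(r, v) = (1 + (4 - r))² = (5 - r)²)
n(41, 1/(-53 + 13)) + 3575 = (-5 + 41)² + 3575 = 36² + 3575 = 1296 + 3575 = 4871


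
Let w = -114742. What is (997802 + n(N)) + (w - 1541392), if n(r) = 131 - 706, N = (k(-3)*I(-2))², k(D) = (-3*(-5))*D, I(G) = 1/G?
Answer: -658907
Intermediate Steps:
k(D) = 15*D
N = 2025/4 (N = ((15*(-3))/(-2))² = (-45*(-½))² = (45/2)² = 2025/4 ≈ 506.25)
n(r) = -575
(997802 + n(N)) + (w - 1541392) = (997802 - 575) + (-114742 - 1541392) = 997227 - 1656134 = -658907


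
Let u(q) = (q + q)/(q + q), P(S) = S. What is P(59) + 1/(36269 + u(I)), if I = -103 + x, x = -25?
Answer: 2139931/36270 ≈ 59.000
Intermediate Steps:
I = -128 (I = -103 - 25 = -128)
u(q) = 1 (u(q) = (2*q)/((2*q)) = (2*q)*(1/(2*q)) = 1)
P(59) + 1/(36269 + u(I)) = 59 + 1/(36269 + 1) = 59 + 1/36270 = 2139931/36270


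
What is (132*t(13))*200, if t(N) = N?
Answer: 343200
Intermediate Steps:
(132*t(13))*200 = (132*13)*200 = 1716*200 = 343200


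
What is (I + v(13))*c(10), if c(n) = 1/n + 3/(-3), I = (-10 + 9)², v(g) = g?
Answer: -63/5 ≈ -12.600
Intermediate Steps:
I = 1 (I = (-1)² = 1)
c(n) = -1 + 1/n (c(n) = 1/n + 3*(-⅓) = 1/n - 1 = -1 + 1/n)
(I + v(13))*c(10) = (1 + 13)*((1 - 1*10)/10) = 14*((1 - 10)/10) = 14*((⅒)*(-9)) = 14*(-9/10) = -63/5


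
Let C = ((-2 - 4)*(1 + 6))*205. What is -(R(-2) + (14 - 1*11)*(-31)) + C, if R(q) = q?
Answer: -8515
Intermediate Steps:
C = -8610 (C = -6*7*205 = -42*205 = -8610)
-(R(-2) + (14 - 1*11)*(-31)) + C = -(-2 + (14 - 1*11)*(-31)) - 8610 = -(-2 + (14 - 11)*(-31)) - 8610 = -(-2 + 3*(-31)) - 8610 = -(-2 - 93) - 8610 = -1*(-95) - 8610 = 95 - 8610 = -8515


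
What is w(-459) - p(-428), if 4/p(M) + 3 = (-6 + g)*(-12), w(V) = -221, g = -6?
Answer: -31165/141 ≈ -221.03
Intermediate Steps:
p(M) = 4/141 (p(M) = 4/(-3 + (-6 - 6)*(-12)) = 4/(-3 - 12*(-12)) = 4/(-3 + 144) = 4/141)
w(-459) - p(-428) = -221 - 1*4/141 = -221 - 4/141 = -31165/141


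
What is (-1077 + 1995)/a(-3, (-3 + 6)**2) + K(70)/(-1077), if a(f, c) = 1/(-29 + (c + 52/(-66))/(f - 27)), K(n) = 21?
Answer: -530613514/19745 ≈ -26873.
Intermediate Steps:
a(f, c) = 1/(-29 + (-26/33 + c)/(-27 + f)) (a(f, c) = 1/(-29 + (c + 52*(-1/66))/(-27 + f)) = 1/(-29 + (c - 26/33)/(-27 + f)) = 1/(-29 + (-26/33 + c)/(-27 + f)))
(-1077 + 1995)/a(-3, (-3 + 6)**2) + K(70)/(-1077) = (-1077 + 1995)/((33*(-27 - 3)/(25813 - 957*(-3) + 33*(-3 + 6)**2))) + 21/(-1077) = 918/((33*(-30)/(25813 + 2871 + 33*3**2))) + 21*(-1/1077) = 918/((33*(-30)/(25813 + 2871 + 33*9))) - 7/359 = 918/((33*(-30)/(25813 + 2871 + 297))) - 7/359 = 918/((33*(-30)/28981)) - 7/359 = 918/((33*(1/28981)*(-30))) - 7/359 = 918/(-990/28981) - 7/359 = 918*(-28981/990) - 7/359 = -1478031/55 - 7/359 = -530613514/19745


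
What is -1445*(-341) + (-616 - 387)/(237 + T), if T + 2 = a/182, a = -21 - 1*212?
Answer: 20959711519/42537 ≈ 4.9274e+5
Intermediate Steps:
a = -233 (a = -21 - 212 = -233)
T = -597/182 (T = -2 - 233/182 = -597/182 ≈ -3.2802)
-1445*(-341) + (-616 - 387)/(237 + T) = -1445*(-341) + (-616 - 387)/(237 - 597/182) = 492745 - 1003/42537/182 = 492745 - 1003*182/42537 = 492745 - 182546/42537 = 20959711519/42537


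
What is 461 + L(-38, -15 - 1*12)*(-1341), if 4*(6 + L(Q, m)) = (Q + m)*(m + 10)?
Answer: -1447777/4 ≈ -3.6194e+5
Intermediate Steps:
L(Q, m) = -6 + (10 + m)*(Q + m)/4 (L(Q, m) = -6 + ((Q + m)*(m + 10))/4 = -6 + ((Q + m)*(10 + m))/4 = -6 + ((10 + m)*(Q + m))/4 = -6 + (10 + m)*(Q + m)/4)
461 + L(-38, -15 - 1*12)*(-1341) = 461 + (-6 + (-15 - 1*12)²/4 + (5/2)*(-38) + 5*(-15 - 1*12)/2 + (¼)*(-38)*(-15 - 1*12))*(-1341) = 461 + (-6 + (-15 - 12)²/4 - 95 + 5*(-15 - 12)/2 + (¼)*(-38)*(-15 - 12))*(-1341) = 461 + (-6 + (¼)*(-27)² - 95 + (5/2)*(-27) + (¼)*(-38)*(-27))*(-1341) = 461 + (-6 + (¼)*729 - 95 - 135/2 + 513/2)*(-1341) = 461 + (-6 + 729/4 - 95 - 135/2 + 513/2)*(-1341) = 461 + (1081/4)*(-1341) = 461 - 1449621/4 = -1447777/4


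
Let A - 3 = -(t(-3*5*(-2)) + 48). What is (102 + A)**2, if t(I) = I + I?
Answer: 9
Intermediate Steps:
t(I) = 2*I
A = -105 (A = 3 - (2*(-3*5*(-2)) + 48) = 3 - (2*(-15*(-2)) + 48) = 3 - (2*30 + 48) = 3 - (60 + 48) = 3 - 1*108 = 3 - 108 = -105)
(102 + A)**2 = (102 - 105)**2 = (-3)**2 = 9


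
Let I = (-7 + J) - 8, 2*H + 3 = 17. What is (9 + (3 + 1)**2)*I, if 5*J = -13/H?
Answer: -2690/7 ≈ -384.29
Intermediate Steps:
H = 7 (H = -3/2 + (1/2)*17 = -3/2 + 17/2 = 7)
J = -13/35 (J = (-13/7)/5 = (-13*1/7)/5 = (1/5)*(-13/7) = -13/35 ≈ -0.37143)
I = -538/35 (I = (-7 - 13/35) - 8 = -258/35 - 8 = -538/35 ≈ -15.371)
(9 + (3 + 1)**2)*I = (9 + (3 + 1)**2)*(-538/35) = (9 + 4**2)*(-538/35) = (9 + 16)*(-538/35) = 25*(-538/35) = -2690/7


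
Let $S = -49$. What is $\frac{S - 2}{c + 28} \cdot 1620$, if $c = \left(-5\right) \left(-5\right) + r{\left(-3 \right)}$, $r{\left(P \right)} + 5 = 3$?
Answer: $-1620$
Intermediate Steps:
$r{\left(P \right)} = -2$ ($r{\left(P \right)} = -5 + 3 = -2$)
$c = 23$ ($c = \left(-5\right) \left(-5\right) - 2 = 25 - 2 = 23$)
$\frac{S - 2}{c + 28} \cdot 1620 = \frac{-49 - 2}{23 + 28} \cdot 1620 = - \frac{51}{51} \cdot 1620 = \left(-51\right) \frac{1}{51} \cdot 1620 = \left(-1\right) 1620 = -1620$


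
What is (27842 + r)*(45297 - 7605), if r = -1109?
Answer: 1007620236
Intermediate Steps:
(27842 + r)*(45297 - 7605) = (27842 - 1109)*(45297 - 7605) = 26733*37692 = 1007620236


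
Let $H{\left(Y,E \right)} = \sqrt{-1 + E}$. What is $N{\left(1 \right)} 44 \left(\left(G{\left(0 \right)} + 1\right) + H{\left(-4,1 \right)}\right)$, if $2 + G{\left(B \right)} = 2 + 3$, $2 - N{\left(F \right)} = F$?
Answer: $176$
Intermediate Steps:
$N{\left(F \right)} = 2 - F$
$G{\left(B \right)} = 3$ ($G{\left(B \right)} = -2 + \left(2 + 3\right) = -2 + 5 = 3$)
$N{\left(1 \right)} 44 \left(\left(G{\left(0 \right)} + 1\right) + H{\left(-4,1 \right)}\right) = \left(2 - 1\right) 44 \left(\left(3 + 1\right) + \sqrt{-1 + 1}\right) = \left(2 - 1\right) 44 \left(4 + \sqrt{0}\right) = 1 \cdot 44 \left(4 + 0\right) = 44 \cdot 4 = 176$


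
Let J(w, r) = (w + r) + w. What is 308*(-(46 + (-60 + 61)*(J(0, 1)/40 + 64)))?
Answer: -338877/10 ≈ -33888.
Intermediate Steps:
J(w, r) = r + 2*w (J(w, r) = (r + w) + w = r + 2*w)
308*(-(46 + (-60 + 61)*(J(0, 1)/40 + 64))) = 308*(-(46 + (-60 + 61)*((1 + 2*0)/40 + 64))) = 308*(-(46 + 1*((1 + 0)*(1/40) + 64))) = 308*(-(46 + 1*(1*(1/40) + 64))) = 308*(-(46 + 1*(1/40 + 64))) = 308*(-(46 + 1*(2561/40))) = 308*(-(46 + 2561/40)) = 308*(-1*4401/40) = 308*(-4401/40) = -338877/10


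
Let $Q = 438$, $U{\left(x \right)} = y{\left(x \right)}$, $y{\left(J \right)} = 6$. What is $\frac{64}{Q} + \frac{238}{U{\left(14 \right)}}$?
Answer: $\frac{8719}{219} \approx 39.813$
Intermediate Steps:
$U{\left(x \right)} = 6$
$\frac{64}{Q} + \frac{238}{U{\left(14 \right)}} = \frac{64}{438} + \frac{238}{6} = 64 \cdot \frac{1}{438} + 238 \cdot \frac{1}{6} = \frac{32}{219} + \frac{119}{3} = \frac{8719}{219}$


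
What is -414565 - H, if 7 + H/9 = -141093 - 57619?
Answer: 1373906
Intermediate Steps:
H = -1788471 (H = -63 + 9*(-141093 - 57619) = -63 + 9*(-198712) = -63 - 1788408 = -1788471)
-414565 - H = -414565 - 1*(-1788471) = -414565 + 1788471 = 1373906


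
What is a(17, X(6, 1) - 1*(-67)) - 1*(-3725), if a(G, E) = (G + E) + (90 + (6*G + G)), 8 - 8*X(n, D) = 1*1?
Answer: 32151/8 ≈ 4018.9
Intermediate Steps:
X(n, D) = 7/8 (X(n, D) = 1 - 1/8 = 1 - ⅛*1 = 1 - ⅛ = 7/8)
a(G, E) = 90 + E + 8*G (a(G, E) = (E + G) + (90 + 7*G) = 90 + E + 8*G)
a(17, X(6, 1) - 1*(-67)) - 1*(-3725) = (90 + (7/8 - 1*(-67)) + 8*17) - 1*(-3725) = (90 + (7/8 + 67) + 136) + 3725 = (90 + 543/8 + 136) + 3725 = 2351/8 + 3725 = 32151/8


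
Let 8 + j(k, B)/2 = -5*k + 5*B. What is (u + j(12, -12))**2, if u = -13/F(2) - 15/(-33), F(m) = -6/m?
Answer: 68724100/1089 ≈ 63108.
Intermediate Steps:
j(k, B) = -16 - 10*k + 10*B (j(k, B) = -16 + 2*(-5*k + 5*B) = -16 + (-10*k + 10*B) = -16 - 10*k + 10*B)
u = 158/33 (u = -13/((-6/2)) - 15/(-33) = -13/((-6*1/2)) - 15*(-1/33) = -13/(-3) + 5/11 = -13*(-1/3) + 5/11 = 13/3 + 5/11 = 158/33 ≈ 4.7879)
(u + j(12, -12))**2 = (158/33 + (-16 - 10*12 + 10*(-12)))**2 = (158/33 + (-16 - 120 - 120))**2 = (158/33 - 256)**2 = (-8290/33)**2 = 68724100/1089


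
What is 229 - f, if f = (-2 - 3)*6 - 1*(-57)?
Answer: 202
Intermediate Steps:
f = 27 (f = -5*6 + 57 = -30 + 57 = 27)
229 - f = 229 - 1*27 = 229 - 27 = 202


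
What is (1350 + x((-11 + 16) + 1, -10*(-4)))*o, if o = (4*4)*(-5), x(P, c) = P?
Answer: -108480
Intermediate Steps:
o = -80 (o = 16*(-5) = -80)
(1350 + x((-11 + 16) + 1, -10*(-4)))*o = (1350 + ((-11 + 16) + 1))*(-80) = (1350 + (5 + 1))*(-80) = (1350 + 6)*(-80) = 1356*(-80) = -108480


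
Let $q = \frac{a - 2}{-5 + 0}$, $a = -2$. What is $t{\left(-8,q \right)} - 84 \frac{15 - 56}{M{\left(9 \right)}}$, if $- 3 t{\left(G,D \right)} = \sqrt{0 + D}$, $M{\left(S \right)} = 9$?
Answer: $\frac{1148}{3} - \frac{2 \sqrt{5}}{15} \approx 382.37$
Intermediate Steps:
$q = \frac{4}{5}$ ($q = \frac{-2 - 2}{-5 + 0} = - \frac{4}{-5} = \left(-4\right) \left(- \frac{1}{5}\right) = \frac{4}{5} \approx 0.8$)
$t{\left(G,D \right)} = - \frac{\sqrt{D}}{3}$ ($t{\left(G,D \right)} = - \frac{\sqrt{0 + D}}{3} = - \frac{\sqrt{D}}{3}$)
$t{\left(-8,q \right)} - 84 \frac{15 - 56}{M{\left(9 \right)}} = - \frac{\sqrt{\frac{4}{5}}}{3} - 84 \frac{15 - 56}{9} = - \frac{\frac{2}{5} \sqrt{5}}{3} - 84 \left(15 - 56\right) \frac{1}{9} = - \frac{2 \sqrt{5}}{15} - 84 \left(\left(-41\right) \frac{1}{9}\right) = - \frac{2 \sqrt{5}}{15} - - \frac{1148}{3} = - \frac{2 \sqrt{5}}{15} + \frac{1148}{3} = \frac{1148}{3} - \frac{2 \sqrt{5}}{15}$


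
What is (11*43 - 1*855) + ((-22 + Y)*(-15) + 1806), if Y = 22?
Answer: 1424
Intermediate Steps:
(11*43 - 1*855) + ((-22 + Y)*(-15) + 1806) = (11*43 - 1*855) + ((-22 + 22)*(-15) + 1806) = (473 - 855) + (0*(-15) + 1806) = -382 + (0 + 1806) = -382 + 1806 = 1424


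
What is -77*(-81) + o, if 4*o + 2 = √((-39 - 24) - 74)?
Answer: 12473/2 + I*√137/4 ≈ 6236.5 + 2.9262*I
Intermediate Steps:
o = -½ + I*√137/4 (o = -½ + √((-39 - 24) - 74)/4 = -½ + √(-63 - 74)/4 = -½ + √(-137)/4 = -½ + (I*√137)/4 = -½ + I*√137/4 ≈ -0.5 + 2.9262*I)
-77*(-81) + o = -77*(-81) + (-½ + I*√137/4) = 6237 + (-½ + I*√137/4) = 12473/2 + I*√137/4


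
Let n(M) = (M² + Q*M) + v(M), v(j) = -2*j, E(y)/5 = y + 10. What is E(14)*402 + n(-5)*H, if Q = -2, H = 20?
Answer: 49140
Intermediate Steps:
E(y) = 50 + 5*y (E(y) = 5*(y + 10) = 5*(10 + y) = 50 + 5*y)
n(M) = M² - 4*M (n(M) = (M² - 2*M) - 2*M = M² - 4*M)
E(14)*402 + n(-5)*H = (50 + 5*14)*402 - 5*(-4 - 5)*20 = (50 + 70)*402 - 5*(-9)*20 = 120*402 + 45*20 = 48240 + 900 = 49140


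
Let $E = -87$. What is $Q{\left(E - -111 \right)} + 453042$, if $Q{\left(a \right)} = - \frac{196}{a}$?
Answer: $\frac{2718203}{6} \approx 4.5303 \cdot 10^{5}$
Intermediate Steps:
$Q{\left(E - -111 \right)} + 453042 = - \frac{196}{-87 - -111} + 453042 = - \frac{196}{-87 + 111} + 453042 = - \frac{196}{24} + 453042 = \left(-196\right) \frac{1}{24} + 453042 = - \frac{49}{6} + 453042 = \frac{2718203}{6}$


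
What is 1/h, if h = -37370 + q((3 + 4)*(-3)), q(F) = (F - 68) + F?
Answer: -1/37480 ≈ -2.6681e-5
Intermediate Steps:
q(F) = -68 + 2*F (q(F) = (-68 + F) + F = -68 + 2*F)
h = -37480 (h = -37370 + (-68 + 2*((3 + 4)*(-3))) = -37370 + (-68 + 2*(7*(-3))) = -37370 + (-68 + 2*(-21)) = -37370 + (-68 - 42) = -37370 - 110 = -37480)
1/h = 1/(-37480) = -1/37480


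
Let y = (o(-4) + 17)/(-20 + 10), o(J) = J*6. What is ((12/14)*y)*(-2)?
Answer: -6/5 ≈ -1.2000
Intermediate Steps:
o(J) = 6*J
y = 7/10 (y = (6*(-4) + 17)/(-20 + 10) = (-24 + 17)/(-10) = -7*(-⅒) = 7/10 ≈ 0.70000)
((12/14)*y)*(-2) = ((12/14)*(7/10))*(-2) = ((12*(1/14))*(7/10))*(-2) = ((6/7)*(7/10))*(-2) = (⅗)*(-2) = -6/5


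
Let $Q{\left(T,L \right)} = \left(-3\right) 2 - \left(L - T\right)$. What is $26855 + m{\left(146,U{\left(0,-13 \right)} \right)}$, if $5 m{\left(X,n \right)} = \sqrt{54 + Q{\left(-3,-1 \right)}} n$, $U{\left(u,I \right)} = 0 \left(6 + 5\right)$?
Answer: $26855$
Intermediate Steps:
$Q{\left(T,L \right)} = -6 + T - L$ ($Q{\left(T,L \right)} = -6 - \left(L - T\right) = -6 + T - L$)
$U{\left(u,I \right)} = 0$ ($U{\left(u,I \right)} = 0 \cdot 11 = 0$)
$m{\left(X,n \right)} = \frac{n \sqrt{46}}{5}$ ($m{\left(X,n \right)} = \frac{\sqrt{54 - 8} n}{5} = \frac{\sqrt{46} n}{5} = \frac{n \sqrt{46}}{5}$)
$26855 + m{\left(146,U{\left(0,-13 \right)} \right)} = 26855 + \frac{1}{5} \cdot 0 \sqrt{46} = 26855 + 0 = 26855$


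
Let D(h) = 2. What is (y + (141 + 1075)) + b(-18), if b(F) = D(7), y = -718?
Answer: 500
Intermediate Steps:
b(F) = 2
(y + (141 + 1075)) + b(-18) = (-718 + (141 + 1075)) + 2 = (-718 + 1216) + 2 = 498 + 2 = 500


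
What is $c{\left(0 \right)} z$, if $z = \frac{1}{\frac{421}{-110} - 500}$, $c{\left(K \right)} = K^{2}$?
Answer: $0$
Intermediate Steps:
$z = - \frac{110}{55421}$ ($z = \frac{1}{421 \left(- \frac{1}{110}\right) - 500} = \frac{1}{- \frac{421}{110} - 500} = \frac{1}{- \frac{55421}{110}} = - \frac{110}{55421} \approx -0.0019848$)
$c{\left(0 \right)} z = 0^{2} \left(- \frac{110}{55421}\right) = 0 \left(- \frac{110}{55421}\right) = 0$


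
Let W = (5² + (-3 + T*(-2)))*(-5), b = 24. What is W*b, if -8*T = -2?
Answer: -2580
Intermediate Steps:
T = ¼ (T = -⅛*(-2) = ¼ ≈ 0.25000)
W = -215/2 (W = (5² + (-3 + (¼)*(-2)))*(-5) = (25 + (-3 - ½))*(-5) = (25 - 7/2)*(-5) = (43/2)*(-5) = -215/2 ≈ -107.50)
W*b = -215/2*24 = -2580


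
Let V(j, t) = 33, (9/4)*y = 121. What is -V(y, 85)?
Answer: -33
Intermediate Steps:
y = 484/9 (y = (4/9)*121 = 484/9 ≈ 53.778)
-V(y, 85) = -1*33 = -33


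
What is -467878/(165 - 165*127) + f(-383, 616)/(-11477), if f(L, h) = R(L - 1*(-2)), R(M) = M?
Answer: 2688878398/119303415 ≈ 22.538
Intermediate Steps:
f(L, h) = 2 + L (f(L, h) = L - 1*(-2) = L + 2 = 2 + L)
-467878/(165 - 165*127) + f(-383, 616)/(-11477) = -467878/(165 - 165*127) + (2 - 383)/(-11477) = -467878/(165 - 20955) - 381*(-1/11477) = -467878/(-20790) + 381/11477 = -467878*(-1/20790) + 381/11477 = 233939/10395 + 381/11477 = 2688878398/119303415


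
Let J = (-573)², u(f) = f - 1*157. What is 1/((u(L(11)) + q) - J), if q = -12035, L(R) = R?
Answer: -1/340510 ≈ -2.9368e-6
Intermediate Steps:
u(f) = -157 + f (u(f) = f - 157 = -157 + f)
J = 328329
1/((u(L(11)) + q) - J) = 1/(((-157 + 11) - 12035) - 1*328329) = 1/((-146 - 12035) - 328329) = 1/(-12181 - 328329) = 1/(-340510) = -1/340510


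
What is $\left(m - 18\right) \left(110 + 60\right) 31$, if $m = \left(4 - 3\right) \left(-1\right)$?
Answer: $-100130$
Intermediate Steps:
$m = -1$ ($m = 1 \left(-1\right) = -1$)
$\left(m - 18\right) \left(110 + 60\right) 31 = \left(-1 - 18\right) \left(110 + 60\right) 31 = \left(-19\right) 170 \cdot 31 = \left(-3230\right) 31 = -100130$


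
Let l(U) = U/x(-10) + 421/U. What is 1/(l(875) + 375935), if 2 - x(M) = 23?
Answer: 2625/986721263 ≈ 2.6603e-6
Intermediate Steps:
x(M) = -21 (x(M) = 2 - 1*23 = 2 - 23 = -21)
l(U) = 421/U - U/21 (l(U) = U/(-21) + 421/U = U*(-1/21) + 421/U = -U/21 + 421/U = 421/U - U/21)
1/(l(875) + 375935) = 1/((421/875 - 1/21*875) + 375935) = 1/((421*(1/875) - 125/3) + 375935) = 1/((421/875 - 125/3) + 375935) = 1/(-108112/2625 + 375935) = 1/(986721263/2625) = 2625/986721263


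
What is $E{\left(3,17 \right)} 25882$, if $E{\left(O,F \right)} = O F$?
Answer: $1319982$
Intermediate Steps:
$E{\left(O,F \right)} = F O$
$E{\left(3,17 \right)} 25882 = 17 \cdot 3 \cdot 25882 = 51 \cdot 25882 = 1319982$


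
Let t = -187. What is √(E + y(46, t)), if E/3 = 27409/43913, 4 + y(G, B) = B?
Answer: 2*I*√91176078857/43913 ≈ 13.752*I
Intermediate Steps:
y(G, B) = -4 + B
E = 82227/43913 (E = 3*(27409/43913) = 82227/43913 ≈ 1.8725)
√(E + y(46, t)) = √(82227/43913 + (-4 - 187)) = √(82227/43913 - 191) = √(-8305156/43913) = 2*I*√91176078857/43913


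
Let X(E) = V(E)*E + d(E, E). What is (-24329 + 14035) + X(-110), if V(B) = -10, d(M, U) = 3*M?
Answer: -9524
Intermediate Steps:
X(E) = -7*E (X(E) = -10*E + 3*E = -7*E)
(-24329 + 14035) + X(-110) = (-24329 + 14035) - 7*(-110) = -10294 + 770 = -9524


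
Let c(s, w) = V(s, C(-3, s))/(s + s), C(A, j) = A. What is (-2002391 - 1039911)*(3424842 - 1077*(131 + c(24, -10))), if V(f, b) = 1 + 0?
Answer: -79920849138871/8 ≈ -9.9901e+12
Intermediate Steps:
V(f, b) = 1
c(s, w) = 1/(2*s) (c(s, w) = 1/(s + s) = 1/(2*s))
(-2002391 - 1039911)*(3424842 - 1077*(131 + c(24, -10))) = (-2002391 - 1039911)*(3424842 - 1077*(131 + (½)/24)) = -3042302*(3424842 - 1077*(131 + (½)*(1/24))) = -3042302*(3424842 - 1077*(131 + 1/48)) = -3042302*(3424842 - 1077*6289/48) = -3042302*(3424842 - 2257751/16) = -3042302*52539721/16 = -79920849138871/8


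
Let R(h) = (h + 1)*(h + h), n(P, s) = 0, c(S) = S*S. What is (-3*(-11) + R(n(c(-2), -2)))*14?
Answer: 462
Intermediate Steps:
c(S) = S**2
R(h) = 2*h*(1 + h) (R(h) = (1 + h)*(2*h) = 2*h*(1 + h))
(-3*(-11) + R(n(c(-2), -2)))*14 = (-3*(-11) + 2*0*(1 + 0))*14 = (33 + 2*0*1)*14 = (33 + 0)*14 = 33*14 = 462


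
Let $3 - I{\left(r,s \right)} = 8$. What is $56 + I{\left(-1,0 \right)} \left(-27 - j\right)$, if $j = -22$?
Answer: $81$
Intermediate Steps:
$I{\left(r,s \right)} = -5$ ($I{\left(r,s \right)} = 3 - 8 = -5$)
$56 + I{\left(-1,0 \right)} \left(-27 - j\right) = 56 - 5 \left(-27 - -22\right) = 56 - 5 \left(-27 + 22\right) = 56 - -25 = 56 + 25 = 81$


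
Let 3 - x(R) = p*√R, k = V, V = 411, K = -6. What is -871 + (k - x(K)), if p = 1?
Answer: -463 + I*√6 ≈ -463.0 + 2.4495*I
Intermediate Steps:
k = 411
x(R) = 3 - √R
-871 + (k - x(K)) = -871 + (411 - (3 - √(-6))) = -871 + (411 - (3 - I*√6)) = -871 + (411 + (-3 + I*√6)) = -871 + (408 + I*√6) = -463 + I*√6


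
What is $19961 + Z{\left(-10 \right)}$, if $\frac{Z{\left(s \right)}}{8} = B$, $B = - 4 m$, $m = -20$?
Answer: $20601$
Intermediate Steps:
$B = 80$ ($B = \left(-4\right) \left(-20\right) = 80$)
$Z{\left(s \right)} = 640$ ($Z{\left(s \right)} = 8 \cdot 80 = 640$)
$19961 + Z{\left(-10 \right)} = 19961 + 640 = 20601$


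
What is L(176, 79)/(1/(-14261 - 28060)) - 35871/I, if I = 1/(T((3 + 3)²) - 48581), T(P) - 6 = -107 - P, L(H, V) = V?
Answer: 1744220019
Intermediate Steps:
T(P) = -101 - P (T(P) = 6 + (-107 - P) = -101 - P)
I = -1/48718 (I = 1/((-101 - (3 + 3)²) - 48581) = 1/((-101 - 1*6²) - 48581) = 1/((-101 - 1*36) - 48581) = 1/((-101 - 36) - 48581) = 1/(-137 - 48581) = 1/(-48718) = -1/48718 ≈ -2.0526e-5)
L(176, 79)/(1/(-14261 - 28060)) - 35871/I = 79/(1/(-14261 - 28060)) - 35871/(-1/48718) = 79/(1/(-42321)) - 35871*(-48718) = 79/(-1/42321) + 1747563378 = 79*(-42321) + 1747563378 = -3343359 + 1747563378 = 1744220019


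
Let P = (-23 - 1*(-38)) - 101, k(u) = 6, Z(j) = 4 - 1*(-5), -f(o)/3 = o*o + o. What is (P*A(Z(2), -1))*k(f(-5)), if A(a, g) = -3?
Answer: 1548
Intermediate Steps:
f(o) = -3*o - 3*o**2 (f(o) = -3*(o*o + o) = -3*(o**2 + o) = -3*(o + o**2) = -3*o - 3*o**2)
Z(j) = 9 (Z(j) = 4 + 5 = 9)
P = -86 (P = (-23 + 38) - 101 = 15 - 101 = -86)
(P*A(Z(2), -1))*k(f(-5)) = -86*(-3)*6 = 258*6 = 1548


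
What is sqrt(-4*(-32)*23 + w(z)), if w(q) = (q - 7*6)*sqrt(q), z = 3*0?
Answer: 8*sqrt(46) ≈ 54.259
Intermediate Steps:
z = 0
w(q) = sqrt(q)*(-42 + q) (w(q) = (q - 42)*sqrt(q) = (-42 + q)*sqrt(q) = sqrt(q)*(-42 + q))
sqrt(-4*(-32)*23 + w(z)) = sqrt(-4*(-32)*23 + sqrt(0)*(-42 + 0)) = sqrt(128*23 + 0*(-42)) = sqrt(2944 + 0) = sqrt(2944) = 8*sqrt(46)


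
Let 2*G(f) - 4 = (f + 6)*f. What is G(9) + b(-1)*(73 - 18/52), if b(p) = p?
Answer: -41/13 ≈ -3.1538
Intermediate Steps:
G(f) = 2 + f*(6 + f)/2 (G(f) = 2 + ((f + 6)*f)/2 = 2 + ((6 + f)*f)/2 = 2 + (f*(6 + f))/2 = 2 + f*(6 + f)/2)
G(9) + b(-1)*(73 - 18/52) = (2 + (1/2)*9**2 + 3*9) - (73 - 18/52) = (2 + (1/2)*81 + 27) - (73 - 18*1/52) = (2 + 81/2 + 27) - (73 - 9/26) = 139/2 - 1*1889/26 = 139/2 - 1889/26 = -41/13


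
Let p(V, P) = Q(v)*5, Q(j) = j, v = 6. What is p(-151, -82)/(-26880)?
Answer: -1/896 ≈ -0.0011161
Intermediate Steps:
p(V, P) = 30 (p(V, P) = 6*5 = 30)
p(-151, -82)/(-26880) = 30/(-26880) = 30*(-1/26880) = -1/896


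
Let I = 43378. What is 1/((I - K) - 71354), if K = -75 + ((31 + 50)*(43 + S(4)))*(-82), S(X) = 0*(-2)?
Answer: 1/257705 ≈ 3.8804e-6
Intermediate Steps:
S(X) = 0
K = -285681 (K = -75 + ((31 + 50)*(43 + 0))*(-82) = -75 + (81*43)*(-82) = -75 + 3483*(-82) = -75 - 285606 = -285681)
1/((I - K) - 71354) = 1/((43378 - 1*(-285681)) - 71354) = 1/((43378 + 285681) - 71354) = 1/(329059 - 71354) = 1/257705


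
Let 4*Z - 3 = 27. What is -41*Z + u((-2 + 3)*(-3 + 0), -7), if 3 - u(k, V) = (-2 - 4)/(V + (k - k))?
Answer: -4275/14 ≈ -305.36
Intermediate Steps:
Z = 15/2 (Z = 3/4 + (1/4)*27 = 3/4 + 27/4 = 15/2 ≈ 7.5000)
u(k, V) = 3 + 6/V (u(k, V) = 3 - (-2 - 4)/(V + (k - k)) = 3 - (-6)/(V + 0) = 3 - (-6)/V = 3 + 6/V)
-41*Z + u((-2 + 3)*(-3 + 0), -7) = -41*15/2 + (3 + 6/(-7)) = -615/2 + (3 + 6*(-1/7)) = -615/2 + (3 - 6/7) = -615/2 + 15/7 = -4275/14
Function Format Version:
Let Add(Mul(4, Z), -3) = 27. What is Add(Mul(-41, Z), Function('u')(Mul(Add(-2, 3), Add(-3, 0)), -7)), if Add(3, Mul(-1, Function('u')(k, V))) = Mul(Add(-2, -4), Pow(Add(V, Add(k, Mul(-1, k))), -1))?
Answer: Rational(-4275, 14) ≈ -305.36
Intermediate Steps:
Z = Rational(15, 2) (Z = Add(Rational(3, 4), Mul(Rational(1, 4), 27)) = Add(Rational(3, 4), Rational(27, 4)) = Rational(15, 2) ≈ 7.5000)
Function('u')(k, V) = Add(3, Mul(6, Pow(V, -1))) (Function('u')(k, V) = Add(3, Mul(-1, Mul(Add(-2, -4), Pow(Add(V, Add(k, Mul(-1, k))), -1)))) = Add(3, Mul(-1, Mul(-6, Pow(Add(V, 0), -1)))) = Add(3, Mul(-1, Mul(-6, Pow(V, -1)))) = Add(3, Mul(6, Pow(V, -1))))
Add(Mul(-41, Z), Function('u')(Mul(Add(-2, 3), Add(-3, 0)), -7)) = Add(Mul(-41, Rational(15, 2)), Add(3, Mul(6, Pow(-7, -1)))) = Add(Rational(-615, 2), Add(3, Mul(6, Rational(-1, 7)))) = Add(Rational(-615, 2), Add(3, Rational(-6, 7))) = Add(Rational(-615, 2), Rational(15, 7)) = Rational(-4275, 14)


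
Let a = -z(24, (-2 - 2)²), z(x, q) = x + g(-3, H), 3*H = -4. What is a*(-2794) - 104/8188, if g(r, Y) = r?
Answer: 120105652/2047 ≈ 58674.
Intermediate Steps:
H = -4/3 (H = (⅓)*(-4) = -4/3 ≈ -1.3333)
z(x, q) = -3 + x (z(x, q) = x - 3 = -3 + x)
a = -21 (a = -(-3 + 24) = -1*21 = -21)
a*(-2794) - 104/8188 = -21*(-2794) - 104/8188 = 58674 + (1/8188)*(-104) = 58674 - 26/2047 = 120105652/2047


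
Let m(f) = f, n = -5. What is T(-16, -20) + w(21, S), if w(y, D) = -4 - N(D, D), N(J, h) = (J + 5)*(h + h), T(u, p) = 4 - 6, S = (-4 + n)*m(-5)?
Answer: -4506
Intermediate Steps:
S = 45 (S = (-4 - 5)*(-5) = -9*(-5) = 45)
T(u, p) = -2
N(J, h) = 2*h*(5 + J) (N(J, h) = (5 + J)*(2*h) = 2*h*(5 + J))
w(y, D) = -4 - 2*D*(5 + D)
T(-16, -20) + w(21, S) = -2 + (-4 - 2*45*(5 + 45)) = -2 + (-4 - 2*45*50) = -2 + (-4 - 4500) = -2 - 4504 = -4506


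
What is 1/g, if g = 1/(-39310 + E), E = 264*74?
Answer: -19774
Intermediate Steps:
E = 19536
g = -1/19774 (g = 1/(-39310 + 19536) = 1/(-19774) = -1/19774 ≈ -5.0571e-5)
1/g = 1/(-1/19774) = -19774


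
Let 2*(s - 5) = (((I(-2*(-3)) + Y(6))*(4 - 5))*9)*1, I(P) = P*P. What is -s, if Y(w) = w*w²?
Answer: 1129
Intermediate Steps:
I(P) = P²
Y(w) = w³
s = -1129 (s = 5 + (((((-2*(-3))² + 6³)*(4 - 5))*9)*1)/2 = 5 + ((((6² + 216)*(-1))*9)*1)/2 = 5 + ((((36 + 216)*(-1))*9)*1)/2 = 5 + (((252*(-1))*9)*1)/2 = 5 + (-252*9*1)/2 = 5 + (-2268*1)/2 = 5 + (½)*(-2268) = 5 - 1134 = -1129)
-s = -1*(-1129) = 1129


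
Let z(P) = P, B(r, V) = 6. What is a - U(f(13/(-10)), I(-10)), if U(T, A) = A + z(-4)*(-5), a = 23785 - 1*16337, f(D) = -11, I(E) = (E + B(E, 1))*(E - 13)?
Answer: 7336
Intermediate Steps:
I(E) = (-13 + E)*(6 + E) (I(E) = (E + 6)*(E - 13) = (6 + E)*(-13 + E) = (-13 + E)*(6 + E))
a = 7448 (a = 23785 - 16337 = 7448)
U(T, A) = 20 + A (U(T, A) = A - 4*(-5) = A + 20 = 20 + A)
a - U(f(13/(-10)), I(-10)) = 7448 - (20 + (-78 + (-10)² - 7*(-10))) = 7448 - (20 + (-78 + 100 + 70)) = 7448 - (20 + 92) = 7448 - 1*112 = 7448 - 112 = 7336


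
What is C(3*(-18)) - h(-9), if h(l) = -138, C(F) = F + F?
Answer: 30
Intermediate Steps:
C(F) = 2*F
C(3*(-18)) - h(-9) = 2*(3*(-18)) - 1*(-138) = 2*(-54) + 138 = -108 + 138 = 30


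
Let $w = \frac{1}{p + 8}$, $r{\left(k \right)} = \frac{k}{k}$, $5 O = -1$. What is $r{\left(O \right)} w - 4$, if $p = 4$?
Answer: $- \frac{47}{12} \approx -3.9167$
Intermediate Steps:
$O = - \frac{1}{5}$ ($O = \frac{1}{5} \left(-1\right) = - \frac{1}{5} \approx -0.2$)
$r{\left(k \right)} = 1$
$w = \frac{1}{12}$ ($w = \frac{1}{4 + 8} = \frac{1}{12} \approx 0.083333$)
$r{\left(O \right)} w - 4 = 1 \cdot \frac{1}{12} - 4 = \frac{1}{12} - 4 = - \frac{47}{12}$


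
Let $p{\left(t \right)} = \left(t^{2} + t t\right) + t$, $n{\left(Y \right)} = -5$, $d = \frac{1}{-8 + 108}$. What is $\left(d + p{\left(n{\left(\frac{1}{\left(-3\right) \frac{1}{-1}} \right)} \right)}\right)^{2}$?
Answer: $\frac{20259001}{10000} \approx 2025.9$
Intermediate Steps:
$d = \frac{1}{100} \approx 0.01$
$p{\left(t \right)} = t + 2 t^{2}$ ($p{\left(t \right)} = \left(t^{2} + t^{2}\right) + t = 2 t^{2} + t = t + 2 t^{2}$)
$\left(d + p{\left(n{\left(\frac{1}{\left(-3\right) \frac{1}{-1}} \right)} \right)}\right)^{2} = \left(\frac{1}{100} - 5 \left(1 + 2 \left(-5\right)\right)\right)^{2} = \left(\frac{1}{100} - 5 \left(1 - 10\right)\right)^{2} = \left(\frac{1}{100} - -45\right)^{2} = \left(\frac{1}{100} + 45\right)^{2} = \left(\frac{4501}{100}\right)^{2} = \frac{20259001}{10000}$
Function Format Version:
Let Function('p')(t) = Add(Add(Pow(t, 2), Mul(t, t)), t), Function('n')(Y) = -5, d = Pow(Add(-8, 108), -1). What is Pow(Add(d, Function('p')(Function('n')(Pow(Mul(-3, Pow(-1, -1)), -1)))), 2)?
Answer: Rational(20259001, 10000) ≈ 2025.9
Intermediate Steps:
d = Rational(1, 100) (d = Pow(100, -1) = Rational(1, 100) ≈ 0.010000)
Function('p')(t) = Add(t, Mul(2, Pow(t, 2))) (Function('p')(t) = Add(Add(Pow(t, 2), Pow(t, 2)), t) = Add(Mul(2, Pow(t, 2)), t) = Add(t, Mul(2, Pow(t, 2))))
Pow(Add(d, Function('p')(Function('n')(Pow(Mul(-3, Pow(-1, -1)), -1)))), 2) = Pow(Add(Rational(1, 100), Mul(-5, Add(1, Mul(2, -5)))), 2) = Pow(Add(Rational(1, 100), Mul(-5, Add(1, -10))), 2) = Pow(Add(Rational(1, 100), Mul(-5, -9)), 2) = Pow(Add(Rational(1, 100), 45), 2) = Pow(Rational(4501, 100), 2) = Rational(20259001, 10000)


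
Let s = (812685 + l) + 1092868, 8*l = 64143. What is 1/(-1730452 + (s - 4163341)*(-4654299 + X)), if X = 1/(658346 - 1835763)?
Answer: 2354834/24657704917311271813 ≈ 9.5501e-14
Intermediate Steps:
l = 64143/8 (l = (⅛)*64143 = 64143/8 ≈ 8017.9)
X = -1/1177417 (X = 1/(-1177417) = -1/1177417 ≈ -8.4932e-7)
s = 15308567/8 (s = (812685 + 64143/8) + 1092868 = 6565623/8 + 1092868 = 15308567/8 ≈ 1.9136e+6)
1/(-1730452 + (s - 4163341)*(-4654299 + X)) = 1/(-1730452 + (15308567/8 - 4163341)*(-4654299 - 1/1177417)) = 1/(-1730452 - 17998161/8*(-5480050765684/1177417)) = 1/(-1730452 + 24657708992238476781/2354834) = 1/(24657704917311271813/2354834) = 2354834/24657704917311271813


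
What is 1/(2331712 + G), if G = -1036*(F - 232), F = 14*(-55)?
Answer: 1/3369784 ≈ 2.9675e-7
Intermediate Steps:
F = -770
G = 1038072 (G = -1036*(-770 - 232) = -1036*(-1002) = 1038072)
1/(2331712 + G) = 1/(2331712 + 1038072) = 1/3369784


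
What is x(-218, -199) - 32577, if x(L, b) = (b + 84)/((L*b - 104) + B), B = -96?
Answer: -1406740129/43182 ≈ -32577.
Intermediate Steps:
x(L, b) = (84 + b)/(-200 + L*b) (x(L, b) = (b + 84)/((L*b - 104) - 96) = (84 + b)/((-104 + L*b) - 96) = (84 + b)/(-200 + L*b))
x(-218, -199) - 32577 = (84 - 199)/(-200 - 218*(-199)) - 32577 = -115/(-200 + 43382) - 32577 = -115/43182 - 32577 = -1406740129/43182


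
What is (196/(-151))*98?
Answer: -19208/151 ≈ -127.21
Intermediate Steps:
(196/(-151))*98 = (196*(-1/151))*98 = -196/151*98 = -19208/151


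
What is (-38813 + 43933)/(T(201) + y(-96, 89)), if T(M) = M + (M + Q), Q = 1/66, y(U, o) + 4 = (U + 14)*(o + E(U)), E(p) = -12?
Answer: -67584/78091 ≈ -0.86545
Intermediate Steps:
y(U, o) = -4 + (-12 + o)*(14 + U) (y(U, o) = -4 + (U + 14)*(o - 12) = -4 + (14 + U)*(-12 + o) = -4 + (-12 + o)*(14 + U))
Q = 1/66 ≈ 0.015152
T(M) = 1/66 + 2*M (T(M) = M + (M + 1/66) = M + (1/66 + M) = 1/66 + 2*M)
(-38813 + 43933)/(T(201) + y(-96, 89)) = (-38813 + 43933)/((1/66 + 2*201) + (-172 - 12*(-96) + 14*89 - 96*89)) = 5120/((1/66 + 402) + (-172 + 1152 + 1246 - 8544)) = 5120/(26533/66 - 6318) = 5120/(-390455/66) = 5120*(-66/390455) = -67584/78091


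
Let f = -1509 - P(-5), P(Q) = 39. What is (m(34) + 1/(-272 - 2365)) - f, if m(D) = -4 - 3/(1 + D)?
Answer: 142495534/92295 ≈ 1543.9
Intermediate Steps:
f = -1548 (f = -1509 - 1*39 = -1509 - 39 = -1548)
(m(34) + 1/(-272 - 2365)) - f = ((-7 - 4*34)/(1 + 34) + 1/(-272 - 2365)) - 1*(-1548) = ((-7 - 136)/35 + 1/(-2637)) + 1548 = ((1/35)*(-143) - 1/2637) + 1548 = (-143/35 - 1/2637) + 1548 = -377126/92295 + 1548 = 142495534/92295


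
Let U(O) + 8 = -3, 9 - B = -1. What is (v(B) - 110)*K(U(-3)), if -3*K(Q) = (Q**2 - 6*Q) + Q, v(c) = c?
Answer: 17600/3 ≈ 5866.7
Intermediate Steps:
B = 10 (B = 9 - 1*(-1) = 9 + 1 = 10)
U(O) = -11 (U(O) = -8 - 3 = -11)
K(Q) = -Q**2/3 + 5*Q/3 (K(Q) = -((Q**2 - 6*Q) + Q)/3 = -(Q**2 - 5*Q)/3 = -Q**2/3 + 5*Q/3)
(v(B) - 110)*K(U(-3)) = (10 - 110)*((1/3)*(-11)*(5 - 1*(-11))) = -100*(-11)*(5 + 11)/3 = -100*(-11)*16/3 = -100*(-176/3) = 17600/3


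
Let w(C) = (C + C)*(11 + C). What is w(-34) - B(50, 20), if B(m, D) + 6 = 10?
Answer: 1560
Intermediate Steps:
B(m, D) = 4 (B(m, D) = -6 + 10 = 4)
w(C) = 2*C*(11 + C) (w(C) = (2*C)*(11 + C) = 2*C*(11 + C))
w(-34) - B(50, 20) = 2*(-34)*(11 - 34) - 1*4 = 2*(-34)*(-23) - 4 = 1564 - 4 = 1560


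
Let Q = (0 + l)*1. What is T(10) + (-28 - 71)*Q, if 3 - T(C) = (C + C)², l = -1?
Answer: -298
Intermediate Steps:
Q = -1 (Q = (0 - 1)*1 = -1*1 = -1)
T(C) = 3 - 4*C² (T(C) = 3 - (C + C)² = 3 - (2*C)² = 3 - 4*C²)
T(10) + (-28 - 71)*Q = (3 - 4*10²) + (-28 - 71)*(-1) = (3 - 4*100) - 99*(-1) = (3 - 400) + 99 = -397 + 99 = -298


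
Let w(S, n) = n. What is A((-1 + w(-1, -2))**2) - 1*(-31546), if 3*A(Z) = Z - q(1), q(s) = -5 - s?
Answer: 31551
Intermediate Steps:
A(Z) = 2 + Z/3 (A(Z) = (Z - (-5 - 1*1))/3 = (Z - (-5 - 1))/3 = (Z - 1*(-6))/3 = (Z + 6)/3 = (6 + Z)/3 = 2 + Z/3)
A((-1 + w(-1, -2))**2) - 1*(-31546) = (2 + (-1 - 2)**2/3) - 1*(-31546) = (2 + (1/3)*(-3)**2) + 31546 = (2 + (1/3)*9) + 31546 = (2 + 3) + 31546 = 5 + 31546 = 31551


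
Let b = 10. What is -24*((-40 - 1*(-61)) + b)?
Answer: -744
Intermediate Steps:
-24*((-40 - 1*(-61)) + b) = -24*((-40 - 1*(-61)) + 10) = -24*((-40 + 61) + 10) = -24*(21 + 10) = -24*31 = -744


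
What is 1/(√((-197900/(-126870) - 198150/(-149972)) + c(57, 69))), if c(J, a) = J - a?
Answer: -I*√8253158413305580458/8675231119 ≈ -0.33115*I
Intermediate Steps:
1/(√((-197900/(-126870) - 198150/(-149972)) + c(57, 69))) = 1/(√((-197900/(-126870) - 198150/(-149972)) + (57 - 1*69))) = 1/(√((-197900*(-1/126870) - 198150*(-1/149972)) + (57 - 69))) = 1/(√((19790/12687 + 99075/74986) - 12)) = 1/(√(2740937465/951347382 - 12)) = 1/(√(-8675231119/951347382)) = 1/(I*√8253158413305580458/951347382) = -I*√8253158413305580458/8675231119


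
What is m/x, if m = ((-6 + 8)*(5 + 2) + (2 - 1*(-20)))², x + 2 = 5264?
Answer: 216/877 ≈ 0.24629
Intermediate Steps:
x = 5262 (x = -2 + 5264 = 5262)
m = 1296 (m = (2*7 + (2 + 20))² = (14 + 22)² = 36² = 1296)
m/x = 1296/5262 = 1296*(1/5262) = 216/877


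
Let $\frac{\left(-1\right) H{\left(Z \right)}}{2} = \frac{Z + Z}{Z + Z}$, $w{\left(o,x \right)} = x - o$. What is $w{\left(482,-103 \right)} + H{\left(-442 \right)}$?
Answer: $-587$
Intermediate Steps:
$H{\left(Z \right)} = -2$ ($H{\left(Z \right)} = - 2 \frac{Z + Z}{Z + Z} = - 2 \frac{2 Z}{2 Z} = - 2 \cdot 2 Z \frac{1}{2 Z} = \left(-2\right) 1 = -2$)
$w{\left(482,-103 \right)} + H{\left(-442 \right)} = \left(-103 - 482\right) - 2 = -585 - 2 = -587$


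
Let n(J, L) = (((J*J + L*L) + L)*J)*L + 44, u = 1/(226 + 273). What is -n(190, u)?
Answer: -1713365019956/124251499 ≈ -13789.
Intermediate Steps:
u = 1/499 ≈ 0.0020040
n(J, L) = 44 + J*L*(L + J² + L²) (n(J, L) = (((J² + L²) + L)*J)*L + 44 = ((L + J² + L²)*J)*L + 44 = (J*(L + J² + L²))*L + 44 = J*L*(L + J² + L²) + 44 = 44 + J*L*(L + J² + L²))
-n(190, u) = -(44 + 190*(1/499)² + 190*(1/499)³ + (1/499)*190³) = -(44 + 190*(1/249001) + 190*(1/124251499) + (1/499)*6859000) = -(44 + 190/249001 + 190/124251499 + 6859000/499) = -1*1713365019956/124251499 = -1713365019956/124251499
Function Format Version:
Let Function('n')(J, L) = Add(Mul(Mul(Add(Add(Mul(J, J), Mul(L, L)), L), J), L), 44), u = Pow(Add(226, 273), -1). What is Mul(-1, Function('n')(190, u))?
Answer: Rational(-1713365019956, 124251499) ≈ -13789.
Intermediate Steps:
u = Rational(1, 499) (u = Pow(499, -1) = Rational(1, 499) ≈ 0.0020040)
Function('n')(J, L) = Add(44, Mul(J, L, Add(L, Pow(J, 2), Pow(L, 2)))) (Function('n')(J, L) = Add(Mul(Mul(Add(Add(Pow(J, 2), Pow(L, 2)), L), J), L), 44) = Add(Mul(Mul(Add(L, Pow(J, 2), Pow(L, 2)), J), L), 44) = Add(Mul(Mul(J, Add(L, Pow(J, 2), Pow(L, 2))), L), 44) = Add(Mul(J, L, Add(L, Pow(J, 2), Pow(L, 2))), 44) = Add(44, Mul(J, L, Add(L, Pow(J, 2), Pow(L, 2)))))
Mul(-1, Function('n')(190, u)) = Mul(-1, Add(44, Mul(190, Pow(Rational(1, 499), 2)), Mul(190, Pow(Rational(1, 499), 3)), Mul(Rational(1, 499), Pow(190, 3)))) = Mul(-1, Add(44, Mul(190, Rational(1, 249001)), Mul(190, Rational(1, 124251499)), Mul(Rational(1, 499), 6859000))) = Mul(-1, Add(44, Rational(190, 249001), Rational(190, 124251499), Rational(6859000, 499))) = Mul(-1, Rational(1713365019956, 124251499)) = Rational(-1713365019956, 124251499)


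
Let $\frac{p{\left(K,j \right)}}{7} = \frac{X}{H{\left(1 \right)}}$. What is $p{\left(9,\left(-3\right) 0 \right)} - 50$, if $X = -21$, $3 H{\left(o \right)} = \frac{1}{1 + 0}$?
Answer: $-491$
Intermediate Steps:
$H{\left(o \right)} = \frac{1}{3}$ ($H{\left(o \right)} = \frac{1}{3 \left(1 + 0\right)} = \frac{1}{3 \cdot 1} = \frac{1}{3} \cdot 1 = \frac{1}{3}$)
$p{\left(K,j \right)} = -441$ ($p{\left(K,j \right)} = 7 \left(- 21 \frac{1}{\frac{1}{3}}\right) = 7 \left(\left(-21\right) 3\right) = 7 \left(-63\right) = -441$)
$p{\left(9,\left(-3\right) 0 \right)} - 50 = -441 - 50 = -491$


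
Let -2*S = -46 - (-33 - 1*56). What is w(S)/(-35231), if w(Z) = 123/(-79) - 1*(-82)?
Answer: -6355/2783249 ≈ -0.0022833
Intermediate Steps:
S = -43/2 (S = -(-46 - (-33 - 1*56))/2 = -(-46 - (-33 - 56))/2 = -(-46 - 1*(-89))/2 = -(-46 + 89)/2 = -½*43 = -43/2 ≈ -21.500)
w(Z) = 6355/79 (w(Z) = 123*(-1/79) + 82 = -123/79 + 82 = 6355/79)
w(S)/(-35231) = (6355/79)/(-35231) = (6355/79)*(-1/35231) = -6355/2783249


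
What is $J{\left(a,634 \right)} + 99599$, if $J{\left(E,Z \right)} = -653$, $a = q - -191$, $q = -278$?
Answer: $98946$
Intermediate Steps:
$a = -87$ ($a = -278 - -191 = -278 + 191 = -87$)
$J{\left(a,634 \right)} + 99599 = -653 + 99599 = 98946$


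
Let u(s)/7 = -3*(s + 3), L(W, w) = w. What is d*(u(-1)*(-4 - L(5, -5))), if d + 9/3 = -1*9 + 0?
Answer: 504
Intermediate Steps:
u(s) = -63 - 21*s (u(s) = 7*(-3*(s + 3)) = 7*(-3*(3 + s)) = 7*(-9 - 3*s) = -63 - 21*s)
d = -12 (d = -3 + (-1*9 + 0) = -3 + (-9 + 0) = -3 - 9 = -12)
d*(u(-1)*(-4 - L(5, -5))) = -12*(-63 - 21*(-1))*(-4 - 1*(-5)) = -12*(-63 + 21)*(-4 + 5) = -(-504) = -12*(-42) = 504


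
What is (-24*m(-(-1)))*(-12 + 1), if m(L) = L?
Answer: 264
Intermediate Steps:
(-24*m(-(-1)))*(-12 + 1) = (-(-24)*(-1*1))*(-12 + 1) = -(-24)*(-1)*(-11) = -24*1*(-11) = -24*(-11) = 264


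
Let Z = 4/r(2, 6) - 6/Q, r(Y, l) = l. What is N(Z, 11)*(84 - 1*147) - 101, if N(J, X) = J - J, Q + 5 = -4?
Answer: -101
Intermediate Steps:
Q = -9 (Q = -5 - 4 = -9)
Z = 4/3 (Z = 4/6 - 6/(-9) = 4*(⅙) - 6*(-⅑) = ⅔ + ⅔ = 4/3 ≈ 1.3333)
N(J, X) = 0
N(Z, 11)*(84 - 1*147) - 101 = 0*(84 - 1*147) - 101 = 0*(84 - 147) - 101 = 0*(-63) - 101 = 0 - 101 = -101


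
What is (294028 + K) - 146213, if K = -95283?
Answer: 52532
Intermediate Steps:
(294028 + K) - 146213 = (294028 - 95283) - 146213 = 198745 - 146213 = 52532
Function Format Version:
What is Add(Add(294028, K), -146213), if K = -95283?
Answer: 52532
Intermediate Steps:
Add(Add(294028, K), -146213) = Add(Add(294028, -95283), -146213) = Add(198745, -146213) = 52532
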